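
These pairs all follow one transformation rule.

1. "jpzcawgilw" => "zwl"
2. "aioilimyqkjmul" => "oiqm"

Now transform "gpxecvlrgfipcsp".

xvgpp

What's happening: keep one character in every 3, starting at position 3 (positions 3rd, 6th, 9th, ...).
Applying that to "gpxecvlrgfipcsp" gives "xvgpp".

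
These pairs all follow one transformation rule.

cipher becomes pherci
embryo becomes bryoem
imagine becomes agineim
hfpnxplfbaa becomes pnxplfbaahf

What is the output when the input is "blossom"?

ossombl

Looking at the pairs, the operation is to move the first 2 characters to the end (rotate left by 2).
"blossom" → "ossombl".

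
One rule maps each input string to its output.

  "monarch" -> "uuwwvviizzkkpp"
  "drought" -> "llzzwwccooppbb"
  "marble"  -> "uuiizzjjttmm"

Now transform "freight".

Rule — shift every letter 8 places forward in the alphabet (wrapping around), then double every character.
Starting from "freight": after the first operation, "nzmqopb"; after the second, "nnzzmmqqooppbb".

nnzzmmqqooppbb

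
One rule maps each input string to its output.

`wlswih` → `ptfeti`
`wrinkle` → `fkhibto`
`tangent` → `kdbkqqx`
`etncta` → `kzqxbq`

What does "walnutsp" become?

The transformation: shift every letter 3 places backward in the alphabet (wrapping around), then move the first 2 characters to the end (rotate left by 2).
"walnutsp" → "txikrqpm" → "ikrqpmtx".

ikrqpmtx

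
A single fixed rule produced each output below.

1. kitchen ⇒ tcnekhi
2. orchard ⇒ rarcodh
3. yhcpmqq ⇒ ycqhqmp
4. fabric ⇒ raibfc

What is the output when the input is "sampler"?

What's happening: sort the characters into reverse alphabetical order, then take characters alternately from the front and the back (1st, last, 2nd, 2nd-last, ...).
On "sampler": the first step gives "srpmlea", and the second then gives "sareplm".

sareplm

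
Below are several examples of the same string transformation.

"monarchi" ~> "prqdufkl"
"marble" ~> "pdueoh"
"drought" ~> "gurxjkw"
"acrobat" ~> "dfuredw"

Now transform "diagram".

The rule is to shift every letter 3 places forward in the alphabet (wrapping around).
Applying that to "diagram" gives "gldjudp".

gldjudp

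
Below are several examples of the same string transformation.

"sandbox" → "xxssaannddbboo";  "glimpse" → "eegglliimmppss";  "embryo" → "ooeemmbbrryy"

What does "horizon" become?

What's happening: double every character, then move the last 2 characters to the front (rotate right by 2).
Applying both steps to "horizon": "hhoorriizzoonn", then "nnhhoorriizzoo".

nnhhoorriizzoo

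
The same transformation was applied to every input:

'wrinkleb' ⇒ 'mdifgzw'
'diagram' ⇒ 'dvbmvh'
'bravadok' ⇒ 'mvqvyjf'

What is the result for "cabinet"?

What's happening: delete the first character, then shift every letter 5 places backward in the alphabet (wrapping around).
So "cabinet" becomes "vwdizo".
(Check on "diagram": → "iagram" → "dvbmvh" ✓)

vwdizo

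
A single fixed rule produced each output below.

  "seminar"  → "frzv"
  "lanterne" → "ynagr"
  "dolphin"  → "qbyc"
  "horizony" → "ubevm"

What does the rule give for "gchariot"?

The rule is to delete the last 3 characters, then shift every letter 13 places forward in the alphabet (wrapping around) — i.e. ROT13.
"gchariot" → "gchar" → "tpune".

tpune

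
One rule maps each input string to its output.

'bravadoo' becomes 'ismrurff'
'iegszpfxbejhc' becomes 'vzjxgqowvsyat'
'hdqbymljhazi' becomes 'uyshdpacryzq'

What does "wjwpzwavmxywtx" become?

angnnqmrodnpok

In each case the input is transformed by: shift every letter 9 places backward in the alphabet (wrapping around), then swap each adjacent pair of characters (1↔2, 3↔4, ...).
Working it through for "wjwpzwavmxywtx": intermediate "nangqnrmdopnko", final "angnnqmrodnpok".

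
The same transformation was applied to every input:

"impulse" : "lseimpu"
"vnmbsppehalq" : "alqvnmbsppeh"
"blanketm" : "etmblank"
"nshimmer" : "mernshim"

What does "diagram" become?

ramdiag

Rule — move the last 3 characters to the front (rotate right by 3).
On "diagram" that produces "ramdiag".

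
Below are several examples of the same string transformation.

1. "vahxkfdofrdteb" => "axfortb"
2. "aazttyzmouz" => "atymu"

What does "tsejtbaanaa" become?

sjbaa

In each case the input is transformed by: keep every other character starting from the second (positions 2nd, 4th, 6th, ...).
Applying that to "tsejtbaanaa" gives "sjbaa".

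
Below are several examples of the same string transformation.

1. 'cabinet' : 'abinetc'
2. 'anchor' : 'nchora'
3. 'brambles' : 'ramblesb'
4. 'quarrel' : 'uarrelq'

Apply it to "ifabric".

fabrici

The transformation: move the first character to the end.
For "ifabric" the result is "fabrici".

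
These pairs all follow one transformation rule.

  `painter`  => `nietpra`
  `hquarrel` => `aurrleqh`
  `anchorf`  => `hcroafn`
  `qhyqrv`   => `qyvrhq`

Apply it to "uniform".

The pattern: move the first 2 characters to the end (rotate left by 2), then swap each adjacent pair of characters (1↔2, 3↔4, ...).
Applying both steps to "uniform": "iformun", then "firoumn".

firoumn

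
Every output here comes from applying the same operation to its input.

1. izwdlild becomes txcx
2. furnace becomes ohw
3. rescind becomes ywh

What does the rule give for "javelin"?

The pattern: keep every other character starting from the second (positions 2nd, 4th, 6th, ...), then shift every letter 6 places backward in the alphabet (wrapping around).
On "javelin" that produces "uyc".

uyc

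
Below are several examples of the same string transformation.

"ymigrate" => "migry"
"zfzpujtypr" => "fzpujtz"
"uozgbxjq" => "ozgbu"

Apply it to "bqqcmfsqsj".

What's happening: delete the last 3 characters, then move the first character to the end.
Working it through for "bqqcmfsqsj": intermediate "bqqcmfs", final "qqcmfsb".

qqcmfsb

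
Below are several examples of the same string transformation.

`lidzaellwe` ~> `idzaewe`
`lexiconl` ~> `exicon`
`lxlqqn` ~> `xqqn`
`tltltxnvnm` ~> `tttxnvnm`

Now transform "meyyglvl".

meyygv

The transformation: remove every "l".
So "meyyglvl" becomes "meyygv".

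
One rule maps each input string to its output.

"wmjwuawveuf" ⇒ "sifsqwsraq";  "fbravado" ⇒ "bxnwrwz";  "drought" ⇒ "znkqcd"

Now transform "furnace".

bqnjwy

In each case the input is transformed by: shift every letter 4 places backward in the alphabet (wrapping around), then delete the last character.
On "furnace": the first step gives "bqnjwya", and the second then gives "bqnjwy".
(Check on "wmjwuawveuf": → "sifsqwsraqb" → "sifsqwsraq" ✓)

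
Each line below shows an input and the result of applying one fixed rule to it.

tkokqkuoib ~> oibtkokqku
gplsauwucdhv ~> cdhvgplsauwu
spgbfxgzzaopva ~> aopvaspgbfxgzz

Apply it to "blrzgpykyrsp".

In each case the input is transformed by: move the first 2 characters to the end (rotate left by 2), then swap the front and back halves of the string.
Starting from "blrzgpykyrsp": after the first operation, "rzgpykyrspbl"; after the second, "yrspblrzgpyk".

yrspblrzgpyk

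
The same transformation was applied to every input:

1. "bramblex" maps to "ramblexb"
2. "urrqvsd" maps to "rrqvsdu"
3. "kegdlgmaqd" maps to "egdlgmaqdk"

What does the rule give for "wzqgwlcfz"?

zqgwlcfzw

The transformation: move the first character to the end.
So "wzqgwlcfz" becomes "zqgwlcfzw".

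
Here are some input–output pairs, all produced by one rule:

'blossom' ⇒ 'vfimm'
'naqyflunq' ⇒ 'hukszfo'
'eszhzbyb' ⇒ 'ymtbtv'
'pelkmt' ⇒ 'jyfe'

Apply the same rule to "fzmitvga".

The pattern: delete the last 2 characters, then shift every letter 6 places backward in the alphabet (wrapping around).
Starting from "fzmitvga": after the first operation, "fzmitv"; after the second, "ztgcnp".

ztgcnp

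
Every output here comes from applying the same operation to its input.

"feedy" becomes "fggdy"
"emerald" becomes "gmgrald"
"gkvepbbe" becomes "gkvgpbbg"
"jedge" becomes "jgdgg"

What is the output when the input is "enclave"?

What's happening: replace every "e" with "g".
Doing the same to "enclave": "gnclavg".

gnclavg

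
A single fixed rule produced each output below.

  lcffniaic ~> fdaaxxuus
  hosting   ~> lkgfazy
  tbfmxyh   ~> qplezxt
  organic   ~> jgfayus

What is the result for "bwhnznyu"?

The pattern: sort the characters into reverse alphabetical order, then shift every letter 8 places backward in the alphabet (wrapping around).
On "bwhnznyu" that produces "rqomffzt".
(Check on "tbfmxyh": → "yxtmhfb" → "qplezxt" ✓)

rqomffzt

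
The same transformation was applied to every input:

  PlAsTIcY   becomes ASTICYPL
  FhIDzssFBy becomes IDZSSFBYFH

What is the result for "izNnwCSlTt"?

NNWCSLTTIZ

The pattern: move the first 2 characters to the end (rotate left by 2), then convert every letter to uppercase.
Starting from "izNnwCSlTt": after the first operation, "NnwCSlTtiz"; after the second, "NNWCSLTTIZ".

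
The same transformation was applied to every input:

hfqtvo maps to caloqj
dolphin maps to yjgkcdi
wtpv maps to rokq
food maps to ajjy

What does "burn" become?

wpmi

Rule — shift every letter 5 places backward in the alphabet (wrapping around).
So "burn" becomes "wpmi".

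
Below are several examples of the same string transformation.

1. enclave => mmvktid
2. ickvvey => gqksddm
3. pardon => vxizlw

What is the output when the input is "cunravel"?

What's happening: move the last character to the front, then shift every letter 8 places forward in the alphabet (wrapping around).
Applying that to "cunravel" gives "tkcvzidm".

tkcvzidm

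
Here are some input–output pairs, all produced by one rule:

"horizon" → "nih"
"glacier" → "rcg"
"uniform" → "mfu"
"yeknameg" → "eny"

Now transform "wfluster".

The pattern: keep one character in every 3, starting at position 1 (positions 1st, 4th, 7th, ...), then reverse the string.
"wfluster" → "wue" → "euw".

euw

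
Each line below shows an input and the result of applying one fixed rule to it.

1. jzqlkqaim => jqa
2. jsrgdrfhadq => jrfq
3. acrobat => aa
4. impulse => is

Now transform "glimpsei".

The rule is to swap each adjacent pair of characters (1↔2, 3↔4, ...), then keep one character in every 3, starting at position 2 (positions 2nd, 5th, 8th, ...).
"glimpsei" → "lgmispie" → "gse".

gse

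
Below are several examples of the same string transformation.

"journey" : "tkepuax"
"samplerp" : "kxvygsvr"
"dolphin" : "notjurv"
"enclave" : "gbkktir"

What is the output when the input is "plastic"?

zoivrgy

Rule — move the last 3 characters to the front (rotate right by 3), then shift every letter 6 places forward in the alphabet (wrapping around).
Working it through for "plastic": intermediate "ticplas", final "zoivrgy".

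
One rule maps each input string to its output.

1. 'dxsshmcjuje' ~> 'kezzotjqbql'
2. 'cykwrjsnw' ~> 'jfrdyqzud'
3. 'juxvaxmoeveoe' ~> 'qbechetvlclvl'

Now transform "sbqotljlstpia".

Looking at the pairs, the operation is to shift every letter 7 places forward in the alphabet (wrapping around).
"sbqotljlstpia" → "zixvasqszawph".

zixvasqszawph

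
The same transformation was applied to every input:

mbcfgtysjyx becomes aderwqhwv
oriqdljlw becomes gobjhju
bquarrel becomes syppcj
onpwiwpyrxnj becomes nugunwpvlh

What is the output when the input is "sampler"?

In each case the input is transformed by: shift every letter 2 places backward in the alphabet (wrapping around), then delete the first 2 characters.
So "sampler" becomes "knjcp".

knjcp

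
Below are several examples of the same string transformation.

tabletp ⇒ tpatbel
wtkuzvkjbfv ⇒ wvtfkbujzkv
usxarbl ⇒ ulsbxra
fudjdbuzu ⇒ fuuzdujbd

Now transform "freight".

ftrhegi

Looking at the pairs, the operation is to take characters alternately from the front and the back (1st, last, 2nd, 2nd-last, ...).
"freight" → "ftrhegi".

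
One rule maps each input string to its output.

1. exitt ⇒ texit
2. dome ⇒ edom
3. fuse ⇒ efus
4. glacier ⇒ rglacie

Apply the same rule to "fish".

The rule is to move the last character to the front.
So "fish" becomes "hfis".

hfis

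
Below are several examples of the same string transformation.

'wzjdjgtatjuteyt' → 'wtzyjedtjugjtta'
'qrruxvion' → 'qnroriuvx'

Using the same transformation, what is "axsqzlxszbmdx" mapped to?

axxdsmqbzzlsx

What's happening: take characters alternately from the front and the back (1st, last, 2nd, 2nd-last, ...).
On "axsqzlxszbmdx" that produces "axxdsmqbzzlsx".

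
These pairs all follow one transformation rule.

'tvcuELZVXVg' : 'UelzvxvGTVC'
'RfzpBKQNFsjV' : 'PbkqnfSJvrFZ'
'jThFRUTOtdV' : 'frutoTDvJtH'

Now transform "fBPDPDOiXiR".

dpdoIxIrFbp

What's happening: flip the case of every letter, then move the first 3 characters to the end (rotate left by 3).
On "fBPDPDOiXiR" that produces "dpdoIxIrFbp".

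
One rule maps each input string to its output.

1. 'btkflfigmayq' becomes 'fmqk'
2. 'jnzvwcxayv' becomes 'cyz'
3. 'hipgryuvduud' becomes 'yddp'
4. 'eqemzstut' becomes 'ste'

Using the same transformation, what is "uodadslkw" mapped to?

swd

In each case the input is transformed by: keep one character in every 3, starting at position 3 (positions 3rd, 6th, 9th, ...), then move the first character to the end.
On "uodadslkw": the first step gives "dsw", and the second then gives "swd".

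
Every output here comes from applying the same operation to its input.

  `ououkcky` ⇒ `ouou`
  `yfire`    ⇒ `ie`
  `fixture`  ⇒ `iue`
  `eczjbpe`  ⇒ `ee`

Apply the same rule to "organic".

oai

Each output is the input with this applied: keep only the vowels.
Applying that to "organic" gives "oai".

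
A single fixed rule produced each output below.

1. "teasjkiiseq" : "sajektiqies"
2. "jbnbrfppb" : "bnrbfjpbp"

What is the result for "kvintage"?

nitvakge

What's happening: move the first 3 characters to the end (rotate left by 3), then take characters alternately from the front and the back (1st, last, 2nd, 2nd-last, ...).
"kvintage" → "ntagekvi" → "nitvakge".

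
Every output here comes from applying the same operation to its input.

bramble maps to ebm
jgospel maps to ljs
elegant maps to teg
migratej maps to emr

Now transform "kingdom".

The transformation: keep one character in every 3, starting at position 1 (positions 1st, 4th, 7th, ...), then move the last character to the front.
Applying both steps to "kingdom": "kgm", then "mkg".

mkg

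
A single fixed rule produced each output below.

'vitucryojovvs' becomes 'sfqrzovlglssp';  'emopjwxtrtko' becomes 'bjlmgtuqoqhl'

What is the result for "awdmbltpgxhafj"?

xtajyiqmduexcg

Looking at the pairs, the operation is to shift every letter 3 places backward in the alphabet (wrapping around).
"awdmbltpgxhafj" → "xtajyiqmduexcg".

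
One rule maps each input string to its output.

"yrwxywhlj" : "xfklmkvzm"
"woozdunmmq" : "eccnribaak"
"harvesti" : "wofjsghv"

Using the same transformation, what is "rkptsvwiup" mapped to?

dydhgjkwif

The pattern: swap the first and last characters, then shift every letter 12 places backward in the alphabet (wrapping around).
For "rkptsvwiup", step one produces "pkptsvwiur"; step two turns that into "dydhgjkwif".
(Check on "yrwxywhlj": → "jrwxywhly" → "xfklmkvzm" ✓)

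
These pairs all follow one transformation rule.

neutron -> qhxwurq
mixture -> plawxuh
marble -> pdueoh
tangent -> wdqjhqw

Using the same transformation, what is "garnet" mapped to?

jduqhw

The rule is to shift every letter 3 places forward in the alphabet (wrapping around).
So "garnet" becomes "jduqhw".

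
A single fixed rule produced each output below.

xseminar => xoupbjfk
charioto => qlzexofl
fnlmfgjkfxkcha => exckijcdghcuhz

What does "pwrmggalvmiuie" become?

fbmtojddxisjfr

Each output is the input with this applied: shift every letter 3 places backward in the alphabet (wrapping around), then move the last 2 characters to the front (rotate right by 2).
"pwrmggalvmiuie" → "fbmtojddxisjfr".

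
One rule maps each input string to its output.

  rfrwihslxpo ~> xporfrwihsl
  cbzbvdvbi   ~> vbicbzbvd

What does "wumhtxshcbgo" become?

bgowumhtxshc

The pattern: move the last 3 characters to the front (rotate right by 3).
"wumhtxshcbgo" → "bgowumhtxshc".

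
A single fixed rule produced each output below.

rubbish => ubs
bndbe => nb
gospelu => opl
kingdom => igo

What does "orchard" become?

rhr

Looking at the pairs, the operation is to keep every other character starting from the second (positions 2nd, 4th, 6th, ...).
Applying that to "orchard" gives "rhr".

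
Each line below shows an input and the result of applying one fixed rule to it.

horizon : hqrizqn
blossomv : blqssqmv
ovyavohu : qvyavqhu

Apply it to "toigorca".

Each output is the input with this applied: replace every "o" with "q".
On "toigorca" that produces "tqigqrca".

tqigqrca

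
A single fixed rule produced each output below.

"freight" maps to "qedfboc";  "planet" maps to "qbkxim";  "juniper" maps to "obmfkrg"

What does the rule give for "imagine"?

bkfdxjf

What's happening: shift every letter 3 places backward in the alphabet (wrapping around), then reverse the string.
Starting from "imagine": after the first operation, "fjxdfkb"; after the second, "bkfdxjf".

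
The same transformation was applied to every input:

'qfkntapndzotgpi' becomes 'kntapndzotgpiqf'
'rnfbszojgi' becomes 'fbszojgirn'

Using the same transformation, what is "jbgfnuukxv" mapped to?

The transformation: move the first 2 characters to the end (rotate left by 2).
"jbgfnuukxv" → "gfnuukxvjb".

gfnuukxvjb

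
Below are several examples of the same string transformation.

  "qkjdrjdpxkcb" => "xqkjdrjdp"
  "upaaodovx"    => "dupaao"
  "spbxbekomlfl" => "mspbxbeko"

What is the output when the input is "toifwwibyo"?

itoifww

In each case the input is transformed by: delete the last 3 characters, then move the last character to the front.
So "toifwwibyo" becomes "itoifww".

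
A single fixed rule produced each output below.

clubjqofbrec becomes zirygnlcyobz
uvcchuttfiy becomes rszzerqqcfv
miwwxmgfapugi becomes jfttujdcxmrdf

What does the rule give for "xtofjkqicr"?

The pattern: shift every letter 3 places backward in the alphabet (wrapping around).
For "xtofjkqicr" the result is "uqlcghnfzo".

uqlcghnfzo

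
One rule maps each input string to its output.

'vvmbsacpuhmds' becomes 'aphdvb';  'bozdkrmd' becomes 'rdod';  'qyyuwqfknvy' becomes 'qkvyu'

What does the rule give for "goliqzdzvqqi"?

zzqioi

Looking at the pairs, the operation is to keep every other character starting from the second (positions 2nd, 4th, 6th, ...), then move the first 2 characters to the end (rotate left by 2).
On "goliqzdzvqqi": the first step gives "oizzqi", and the second then gives "zzqioi".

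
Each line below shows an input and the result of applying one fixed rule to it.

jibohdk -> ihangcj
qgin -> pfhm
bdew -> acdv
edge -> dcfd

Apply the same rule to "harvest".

What's happening: shift every letter 1 place backward in the alphabet (wrapping around).
For "harvest" the result is "gzqudrs".

gzqudrs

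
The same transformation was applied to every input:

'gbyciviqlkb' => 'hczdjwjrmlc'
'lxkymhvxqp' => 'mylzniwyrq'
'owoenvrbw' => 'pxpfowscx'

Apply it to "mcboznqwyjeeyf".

What's happening: shift every letter 1 place forward in the alphabet (wrapping around).
Applying that to "mcboznqwyjeeyf" gives "ndcpaorxzkffzg".

ndcpaorxzkffzg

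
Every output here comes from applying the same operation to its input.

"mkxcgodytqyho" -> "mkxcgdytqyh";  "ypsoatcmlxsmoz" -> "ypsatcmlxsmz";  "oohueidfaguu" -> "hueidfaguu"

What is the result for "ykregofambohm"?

ykregfambhm

The rule is to remove every "o".
"ykregofambohm" → "ykregfambhm".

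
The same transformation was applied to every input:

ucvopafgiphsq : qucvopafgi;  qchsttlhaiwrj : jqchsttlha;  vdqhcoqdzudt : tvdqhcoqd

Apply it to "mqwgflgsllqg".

gmqwgflgs

The rule is to move the last character to the front, then delete the last 3 characters.
For "mqwgflgsllqg", step one produces "gmqwgflgsllq"; step two turns that into "gmqwgflgs".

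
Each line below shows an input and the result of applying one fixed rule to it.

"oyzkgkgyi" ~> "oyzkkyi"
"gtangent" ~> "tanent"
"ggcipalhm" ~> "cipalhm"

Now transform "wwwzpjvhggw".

Looking at the pairs, the operation is to remove every "g".
So "wwwzpjvhggw" becomes "wwwzpjvhw".

wwwzpjvhw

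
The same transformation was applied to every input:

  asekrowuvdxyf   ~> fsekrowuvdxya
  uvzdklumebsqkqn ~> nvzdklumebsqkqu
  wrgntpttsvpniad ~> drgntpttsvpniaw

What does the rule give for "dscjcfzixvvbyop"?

pscjcfzixvvbyod

The pattern: swap the first and last characters.
Doing the same to "dscjcfzixvvbyop": "pscjcfzixvvbyod".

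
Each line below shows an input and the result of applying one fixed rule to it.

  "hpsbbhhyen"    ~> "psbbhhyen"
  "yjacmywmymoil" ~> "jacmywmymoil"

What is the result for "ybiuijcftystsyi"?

The rule is to delete the first character.
For "ybiuijcftystsyi" the result is "biuijcftystsyi".

biuijcftystsyi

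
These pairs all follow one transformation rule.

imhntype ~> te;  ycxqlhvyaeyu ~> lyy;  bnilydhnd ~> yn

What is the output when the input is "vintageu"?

au

Each output is the input with this applied: keep one character in every 3, starting at position 2 (positions 2nd, 5th, 8th, ...), then delete the first character.
"vintageu" → "iau" → "au".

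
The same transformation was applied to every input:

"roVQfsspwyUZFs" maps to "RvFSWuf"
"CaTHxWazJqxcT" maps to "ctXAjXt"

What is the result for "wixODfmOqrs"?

In each case the input is transformed by: flip the case of every letter, then keep every other character starting from the first (positions 1st, 3rd, 5th, ...).
For "wixODfmOqrs", step one produces "WIXodFMoQRS"; step two turns that into "WXdMQS".
(Check on "CaTHxWazJqxcT": → "cAthXwAZjQXCt" → "ctXAjXt" ✓)

WXdMQS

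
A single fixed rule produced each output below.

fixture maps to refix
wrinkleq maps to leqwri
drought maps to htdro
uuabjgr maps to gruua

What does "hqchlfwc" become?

The rule is to move the first 3 characters to the end (rotate left by 3), then delete the first 2 characters.
Working it through for "hqchlfwc": intermediate "hlfwchqc", final "fwchqc".

fwchqc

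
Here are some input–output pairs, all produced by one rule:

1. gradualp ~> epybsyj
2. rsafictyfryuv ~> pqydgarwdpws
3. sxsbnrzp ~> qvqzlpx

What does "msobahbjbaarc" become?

What's happening: delete the last character, then shift every letter 2 places backward in the alphabet (wrapping around).
For "msobahbjbaarc", step one produces "msobahbjbaar"; step two turns that into "kqmzyfzhzyyp".

kqmzyfzhzyyp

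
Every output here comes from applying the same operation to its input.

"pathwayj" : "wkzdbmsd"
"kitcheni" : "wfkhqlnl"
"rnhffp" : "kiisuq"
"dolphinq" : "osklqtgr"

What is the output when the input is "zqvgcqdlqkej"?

yjftgotnhmct

Looking at the pairs, the operation is to move the first 2 characters to the end (rotate left by 2), then shift every letter 3 places forward in the alphabet (wrapping around).
"zqvgcqdlqkej" → "vgcqdlqkejzq" → "yjftgotnhmct".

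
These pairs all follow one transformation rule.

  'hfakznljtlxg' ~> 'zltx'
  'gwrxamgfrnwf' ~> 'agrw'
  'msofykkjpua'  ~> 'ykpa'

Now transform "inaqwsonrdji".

The rule is to keep every other character starting from the first (positions 1st, 3rd, 5th, ...), then keep only the last 4 characters.
Applying that to "inaqwsonrdji" gives "worj".
(Check on "hfakznljtlxg": → "hazltx" → "zltx" ✓)

worj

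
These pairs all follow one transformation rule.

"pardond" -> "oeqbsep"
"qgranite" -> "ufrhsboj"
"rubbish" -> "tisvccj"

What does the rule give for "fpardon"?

Looking at the pairs, the operation is to move the last 2 characters to the front (rotate right by 2), then shift every letter 1 place forward in the alphabet (wrapping around).
"fpardon" → "onfpard" → "pogqbse".

pogqbse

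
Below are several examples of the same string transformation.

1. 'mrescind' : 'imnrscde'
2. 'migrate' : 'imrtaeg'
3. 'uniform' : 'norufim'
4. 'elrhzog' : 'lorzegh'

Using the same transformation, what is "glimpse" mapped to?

Looking at the pairs, the operation is to sort the characters into alphabetical order, then move the first 3 characters to the end (rotate left by 3).
Doing the same to "glimpse": "lmpsegi".

lmpsegi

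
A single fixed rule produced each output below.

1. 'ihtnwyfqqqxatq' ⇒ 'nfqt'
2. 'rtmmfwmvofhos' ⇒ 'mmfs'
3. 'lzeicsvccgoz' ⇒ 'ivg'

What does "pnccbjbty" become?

The transformation: delete the first character, then keep one character in every 3, starting at position 3 (positions 3rd, 6th, 9th, ...).
On "pnccbjbty": the first step gives "nccbjbty", and the second then gives "cb".
(Check on "rtmmfwmvofhos": → "tmmfwmvofhos" → "mmfs" ✓)

cb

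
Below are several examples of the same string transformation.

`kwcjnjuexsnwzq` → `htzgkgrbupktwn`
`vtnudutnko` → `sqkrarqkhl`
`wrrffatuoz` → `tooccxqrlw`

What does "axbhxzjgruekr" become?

The transformation: shift every letter 3 places backward in the alphabet (wrapping around).
Applying that to "axbhxzjgruekr" gives "xuyeuwgdorbho".

xuyeuwgdorbho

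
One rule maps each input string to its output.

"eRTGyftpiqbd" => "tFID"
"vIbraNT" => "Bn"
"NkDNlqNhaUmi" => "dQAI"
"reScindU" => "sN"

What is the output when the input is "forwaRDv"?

Rr

Looking at the pairs, the operation is to keep one character in every 3, starting at position 3 (positions 3rd, 6th, 9th, ...), then flip the case of every letter.
Starting from "forwaRDv": after the first operation, "rR"; after the second, "Rr".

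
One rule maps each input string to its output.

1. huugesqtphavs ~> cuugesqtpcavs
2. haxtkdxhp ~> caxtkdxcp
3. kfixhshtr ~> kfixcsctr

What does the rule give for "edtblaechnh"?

edtblaeccnc

Looking at the pairs, the operation is to replace every "h" with "c".
Doing the same to "edtblaechnh": "edtblaeccnc".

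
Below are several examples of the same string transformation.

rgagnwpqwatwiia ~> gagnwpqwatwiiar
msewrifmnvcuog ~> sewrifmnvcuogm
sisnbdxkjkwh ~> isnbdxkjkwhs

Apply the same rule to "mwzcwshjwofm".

wzcwshjwofmm

The transformation: move the first character to the end.
On "mwzcwshjwofm" that produces "wzcwshjwofmm".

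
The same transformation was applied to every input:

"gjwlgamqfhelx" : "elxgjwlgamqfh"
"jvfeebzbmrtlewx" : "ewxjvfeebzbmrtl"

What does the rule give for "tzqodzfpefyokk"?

Looking at the pairs, the operation is to move the last 3 characters to the front (rotate right by 3).
On "tzqodzfpefyokk" that produces "okktzqodzfpefy".

okktzqodzfpefy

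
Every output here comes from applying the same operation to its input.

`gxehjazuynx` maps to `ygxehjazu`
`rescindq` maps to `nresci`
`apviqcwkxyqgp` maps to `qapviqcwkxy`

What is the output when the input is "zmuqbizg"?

izmuqb

Each output is the input with this applied: delete the last 2 characters, then move the last character to the front.
On "zmuqbizg": the first step gives "zmuqbi", and the second then gives "izmuqb".
(Check on "gxehjazuynx": → "gxehjazuy" → "ygxehjazu" ✓)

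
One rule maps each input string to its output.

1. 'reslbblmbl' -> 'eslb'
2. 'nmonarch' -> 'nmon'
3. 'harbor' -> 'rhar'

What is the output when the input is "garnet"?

tgar

What's happening: swap the front and back halves of the string, then keep only the last 4 characters.
Starting from "garnet": after the first operation, "netgar"; after the second, "tgar".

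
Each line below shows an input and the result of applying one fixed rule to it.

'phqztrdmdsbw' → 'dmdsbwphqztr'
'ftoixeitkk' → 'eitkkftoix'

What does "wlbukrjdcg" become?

What's happening: swap the front and back halves of the string.
Doing the same to "wlbukrjdcg": "rjdcgwlbuk".

rjdcgwlbuk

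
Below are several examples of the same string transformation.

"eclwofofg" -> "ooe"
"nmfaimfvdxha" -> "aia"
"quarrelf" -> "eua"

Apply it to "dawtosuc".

Looking at the pairs, the operation is to move the first 3 characters to the end (rotate left by 3), then keep only the vowels.
Applying both steps to "dawtosuc": "tosucdaw", then "oua".

oua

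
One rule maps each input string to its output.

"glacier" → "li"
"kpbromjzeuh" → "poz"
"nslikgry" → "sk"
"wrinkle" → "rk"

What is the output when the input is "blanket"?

lk

The rule is to move the last character to the front, then keep one character in every 3, starting at position 3 (positions 3rd, 6th, 9th, ...).
Working it through for "blanket": intermediate "tblanke", final "lk".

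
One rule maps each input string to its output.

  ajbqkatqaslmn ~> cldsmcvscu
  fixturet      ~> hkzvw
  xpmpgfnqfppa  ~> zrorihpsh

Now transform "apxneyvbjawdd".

The transformation: delete the last 3 characters, then shift every letter 2 places forward in the alphabet (wrapping around).
Applying that to "apxneyvbjawdd" gives "crzpgaxdlc".

crzpgaxdlc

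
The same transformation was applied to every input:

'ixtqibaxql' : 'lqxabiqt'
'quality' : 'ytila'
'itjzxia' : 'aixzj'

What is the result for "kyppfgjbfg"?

gfbjgfpp

The transformation: delete the first 2 characters, then reverse the string.
Working it through for "kyppfgjbfg": intermediate "ppfgjbfg", final "gfbjgfpp".
(Check on "quality": → "ality" → "ytila" ✓)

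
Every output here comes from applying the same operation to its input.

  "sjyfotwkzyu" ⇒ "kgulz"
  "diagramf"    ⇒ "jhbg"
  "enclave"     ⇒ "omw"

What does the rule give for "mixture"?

jus

In each case the input is transformed by: keep every other character starting from the second (positions 2nd, 4th, 6th, ...), then shift every letter 1 place forward in the alphabet (wrapping around).
"mixture" → "jus".
(Check on "diagramf": → "igaf" → "jhbg" ✓)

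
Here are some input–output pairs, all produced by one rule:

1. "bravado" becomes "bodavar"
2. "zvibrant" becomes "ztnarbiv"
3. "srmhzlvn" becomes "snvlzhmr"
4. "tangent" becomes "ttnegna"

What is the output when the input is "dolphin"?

Each output is the input with this applied: reverse the string, then move the last character to the front.
Starting from "dolphin": after the first operation, "nihplod"; after the second, "dnihplo".

dnihplo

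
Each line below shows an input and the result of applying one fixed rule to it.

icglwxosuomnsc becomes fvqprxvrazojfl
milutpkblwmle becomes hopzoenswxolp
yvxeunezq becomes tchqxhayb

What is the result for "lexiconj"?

mqrflaho

The pattern: reverse the string, then shift every letter 3 places forward in the alphabet (wrapping around).
On "lexiconj": the first step gives "jnocixel", and the second then gives "mqrflaho".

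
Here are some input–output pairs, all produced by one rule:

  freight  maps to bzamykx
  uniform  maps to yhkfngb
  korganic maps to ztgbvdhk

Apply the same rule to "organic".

The rule is to move the first 3 characters to the end (rotate left by 3), then shift every letter 7 places backward in the alphabet (wrapping around).
"organic" → "anicorg" → "tgbvhkz".
(Check on "uniform": → "formuni" → "yhkfngb" ✓)

tgbvhkz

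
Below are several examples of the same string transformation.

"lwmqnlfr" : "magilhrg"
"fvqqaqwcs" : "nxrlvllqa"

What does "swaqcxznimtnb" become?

The transformation: shift every letter 5 places backward in the alphabet (wrapping around), then reverse the string.
On "swaqcxznimtnb": the first step gives "nrvlxsuidhoiw", and the second then gives "wiohdiusxlvrn".
(Check on "fvqqaqwcs": → "aqllvlrxn" → "nxrlvllqa" ✓)

wiohdiusxlvrn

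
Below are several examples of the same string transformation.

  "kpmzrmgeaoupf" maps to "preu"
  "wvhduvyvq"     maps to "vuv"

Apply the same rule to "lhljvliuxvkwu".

hvuk

Each output is the input with this applied: keep one character in every 3, starting at position 2 (positions 2nd, 5th, 8th, ...).
So "lhljvliuxvkwu" becomes "hvuk".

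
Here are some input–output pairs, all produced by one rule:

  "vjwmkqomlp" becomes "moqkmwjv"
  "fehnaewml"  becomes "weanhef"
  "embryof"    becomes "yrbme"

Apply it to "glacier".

The pattern: reverse the string, then delete the first 2 characters.
Working it through for "glacier": intermediate "reicalg", final "icalg".
(Check on "vjwmkqomlp": → "plmoqkmwjv" → "moqkmwjv" ✓)

icalg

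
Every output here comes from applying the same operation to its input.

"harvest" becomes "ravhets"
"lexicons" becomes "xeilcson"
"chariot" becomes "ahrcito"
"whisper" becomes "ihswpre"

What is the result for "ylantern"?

The pattern: move the first 2 characters to the end (rotate left by 2), then take characters alternately from the front and the back (1st, last, 2nd, 2nd-last, ...).
Working it through for "ylantern": intermediate "anternyl", final "alnytner".

alnytner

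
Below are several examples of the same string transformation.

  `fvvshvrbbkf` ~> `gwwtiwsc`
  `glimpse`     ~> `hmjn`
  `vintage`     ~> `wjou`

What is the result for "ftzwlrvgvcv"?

In each case the input is transformed by: delete the last 3 characters, then shift every letter 1 place forward in the alphabet (wrapping around).
"ftzwlrvgvcv" → "ftzwlrvg" → "guaxmswh".
(Check on "vintage": → "vint" → "wjou" ✓)

guaxmswh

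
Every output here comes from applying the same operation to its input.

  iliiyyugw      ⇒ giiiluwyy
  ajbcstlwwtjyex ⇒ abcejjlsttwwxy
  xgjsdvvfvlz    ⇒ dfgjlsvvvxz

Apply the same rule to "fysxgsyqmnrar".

afgmnqrrssxyy

The transformation: sort the characters into alphabetical order.
Doing the same to "fysxgsyqmnrar": "afgmnqrrssxyy".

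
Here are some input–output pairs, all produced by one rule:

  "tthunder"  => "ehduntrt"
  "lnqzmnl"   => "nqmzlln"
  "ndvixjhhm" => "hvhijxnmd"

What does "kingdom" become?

The transformation: take characters alternately from the front and the back (1st, last, 2nd, 2nd-last, ...), then move the first 3 characters to the end (rotate left by 3).
Applying both steps to "kingdom": "kmiondg", then "ondgkmi".

ondgkmi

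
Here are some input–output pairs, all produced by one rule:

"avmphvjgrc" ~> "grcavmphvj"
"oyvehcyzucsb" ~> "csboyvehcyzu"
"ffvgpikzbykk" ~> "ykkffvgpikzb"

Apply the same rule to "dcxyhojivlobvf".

bvfdcxyhojivlo

Each output is the input with this applied: move the last 3 characters to the front (rotate right by 3).
On "dcxyhojivlobvf" that produces "bvfdcxyhojivlo".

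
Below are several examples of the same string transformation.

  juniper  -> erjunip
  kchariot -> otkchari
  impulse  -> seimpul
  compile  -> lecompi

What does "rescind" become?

ndresci

In each case the input is transformed by: move the last 2 characters to the front (rotate right by 2).
For "rescind" the result is "ndresci".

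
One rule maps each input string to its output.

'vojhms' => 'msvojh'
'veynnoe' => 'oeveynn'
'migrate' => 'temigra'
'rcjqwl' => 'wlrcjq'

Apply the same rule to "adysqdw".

dwadysq

The transformation: move the last 2 characters to the front (rotate right by 2).
On "adysqdw" that produces "dwadysq".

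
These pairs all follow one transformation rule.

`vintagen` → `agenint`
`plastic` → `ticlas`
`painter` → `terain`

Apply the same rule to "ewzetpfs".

tpfswze

The pattern: delete the first character, then move the first 3 characters to the end (rotate left by 3).
For "ewzetpfs", step one produces "wzetpfs"; step two turns that into "tpfswze".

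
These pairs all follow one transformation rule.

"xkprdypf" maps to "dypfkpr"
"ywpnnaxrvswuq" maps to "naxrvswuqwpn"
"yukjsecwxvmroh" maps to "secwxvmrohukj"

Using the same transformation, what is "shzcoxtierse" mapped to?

In each case the input is transformed by: delete the first character, then move the first 3 characters to the end (rotate left by 3).
"shzcoxtierse" → "hzcoxtierse" → "oxtiersehzc".
(Check on "ywpnnaxrvswuq": → "wpnnaxrvswuq" → "naxrvswuqwpn" ✓)

oxtiersehzc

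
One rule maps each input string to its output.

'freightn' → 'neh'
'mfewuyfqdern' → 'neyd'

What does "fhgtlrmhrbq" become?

Rule — move the last 2 characters to the front (rotate right by 2), then keep one character in every 3, starting at position 2 (positions 2nd, 5th, 8th, ...).
Working it through for "fhgtlrmhrbq": intermediate "bqfhgtlrmhr", final "qgrr".
(Check on "freightn": → "tnfreigh" → "neh" ✓)

qgrr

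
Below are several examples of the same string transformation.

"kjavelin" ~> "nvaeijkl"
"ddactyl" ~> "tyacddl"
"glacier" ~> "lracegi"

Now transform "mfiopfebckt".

The pattern: sort the characters into alphabetical order, then move the last 2 characters to the front (rotate right by 2).
So "mfiopfebckt" becomes "ptbceffikmo".

ptbceffikmo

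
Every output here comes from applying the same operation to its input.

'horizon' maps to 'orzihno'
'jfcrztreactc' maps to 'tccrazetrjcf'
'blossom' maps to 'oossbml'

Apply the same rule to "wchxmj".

Looking at the pairs, the operation is to take characters alternately from the front and the back (1st, last, 2nd, 2nd-last, ...), then move the first 3 characters to the end (rotate left by 3).
Working it through for "wchxmj": intermediate "wjcmhx", final "mhxwjc".
(Check on "horizon": → "hnoorzi" → "orzihno" ✓)

mhxwjc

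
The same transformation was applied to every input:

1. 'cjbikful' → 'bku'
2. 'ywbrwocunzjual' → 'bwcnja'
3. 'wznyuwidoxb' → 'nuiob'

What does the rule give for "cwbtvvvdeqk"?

In each case the input is transformed by: keep every other character starting from the first (positions 1st, 3rd, 5th, ...), then delete the first character.
For "cwbtvvvdeqk", step one produces "cbvvek"; step two turns that into "bvvek".
(Check on "wznyuwidoxb": → "wnuiob" → "nuiob" ✓)

bvvek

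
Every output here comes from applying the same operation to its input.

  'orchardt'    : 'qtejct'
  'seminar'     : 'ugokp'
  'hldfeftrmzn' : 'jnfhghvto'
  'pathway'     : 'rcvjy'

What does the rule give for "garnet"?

What's happening: shift every letter 2 places forward in the alphabet (wrapping around), then delete the last 2 characters.
Starting from "garnet": after the first operation, "ictpgv"; after the second, "ictp".

ictp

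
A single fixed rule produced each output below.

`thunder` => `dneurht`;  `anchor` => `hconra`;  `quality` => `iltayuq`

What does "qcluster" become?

Looking at the pairs, the operation is to move the last 3 characters to the front (rotate right by 3), then take characters alternately from the front and the back (1st, last, 2nd, 2nd-last, ...).
"qcluster" → "terqclus" → "tseurlqc".

tseurlqc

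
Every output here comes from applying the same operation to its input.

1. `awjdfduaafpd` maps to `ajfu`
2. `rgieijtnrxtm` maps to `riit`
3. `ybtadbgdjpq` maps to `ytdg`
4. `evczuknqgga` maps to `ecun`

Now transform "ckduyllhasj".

The rule is to keep every other character starting from the first (positions 1st, 3rd, 5th, ...), then keep only the first 4 characters.
Applying both steps to "ckduyllhasj": "cdylaj", then "cdyl".
(Check on "ybtadbgdjpq": → "ytdgjq" → "ytdg" ✓)

cdyl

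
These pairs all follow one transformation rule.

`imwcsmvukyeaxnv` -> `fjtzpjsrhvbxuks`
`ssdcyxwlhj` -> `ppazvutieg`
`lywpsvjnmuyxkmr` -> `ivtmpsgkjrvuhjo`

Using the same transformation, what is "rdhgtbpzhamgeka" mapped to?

oaedqymwexjdbhx

The rule is to shift every letter 3 places backward in the alphabet (wrapping around).
"rdhgtbpzhamgeka" → "oaedqymwexjdbhx".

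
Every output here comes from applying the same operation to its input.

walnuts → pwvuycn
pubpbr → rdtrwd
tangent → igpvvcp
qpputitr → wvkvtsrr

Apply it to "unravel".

cxgnwpt

What's happening: move the first 3 characters to the end (rotate left by 3), then shift every letter 2 places forward in the alphabet (wrapping around).
Applying both steps to "unravel": "avelunr", then "cxgnwpt".
(Check on "walnuts": → "nutswal" → "pwvuycn" ✓)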